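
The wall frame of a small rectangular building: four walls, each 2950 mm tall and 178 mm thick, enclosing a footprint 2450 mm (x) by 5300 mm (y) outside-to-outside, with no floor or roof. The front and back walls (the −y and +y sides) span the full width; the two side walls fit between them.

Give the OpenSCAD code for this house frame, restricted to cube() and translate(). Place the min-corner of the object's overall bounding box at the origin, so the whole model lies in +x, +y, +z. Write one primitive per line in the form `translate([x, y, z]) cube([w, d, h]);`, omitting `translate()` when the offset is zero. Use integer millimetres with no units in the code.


cube([2450, 178, 2950]);
translate([0, 5122, 0]) cube([2450, 178, 2950]);
translate([0, 178, 0]) cube([178, 4944, 2950]);
translate([2272, 178, 0]) cube([178, 4944, 2950]);


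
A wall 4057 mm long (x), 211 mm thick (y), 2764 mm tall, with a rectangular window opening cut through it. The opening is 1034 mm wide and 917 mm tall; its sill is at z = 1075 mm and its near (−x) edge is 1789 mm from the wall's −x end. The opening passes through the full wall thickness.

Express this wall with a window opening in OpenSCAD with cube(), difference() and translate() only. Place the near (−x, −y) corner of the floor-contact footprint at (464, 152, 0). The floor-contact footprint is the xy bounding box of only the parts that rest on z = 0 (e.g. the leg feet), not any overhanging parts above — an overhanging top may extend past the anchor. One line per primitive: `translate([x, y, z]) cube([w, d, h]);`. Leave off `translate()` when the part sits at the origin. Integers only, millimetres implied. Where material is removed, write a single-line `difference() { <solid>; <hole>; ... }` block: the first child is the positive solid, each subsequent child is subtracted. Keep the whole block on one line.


difference() { translate([464, 152, 0]) cube([4057, 211, 2764]); translate([2253, 152, 1075]) cube([1034, 211, 917]); }


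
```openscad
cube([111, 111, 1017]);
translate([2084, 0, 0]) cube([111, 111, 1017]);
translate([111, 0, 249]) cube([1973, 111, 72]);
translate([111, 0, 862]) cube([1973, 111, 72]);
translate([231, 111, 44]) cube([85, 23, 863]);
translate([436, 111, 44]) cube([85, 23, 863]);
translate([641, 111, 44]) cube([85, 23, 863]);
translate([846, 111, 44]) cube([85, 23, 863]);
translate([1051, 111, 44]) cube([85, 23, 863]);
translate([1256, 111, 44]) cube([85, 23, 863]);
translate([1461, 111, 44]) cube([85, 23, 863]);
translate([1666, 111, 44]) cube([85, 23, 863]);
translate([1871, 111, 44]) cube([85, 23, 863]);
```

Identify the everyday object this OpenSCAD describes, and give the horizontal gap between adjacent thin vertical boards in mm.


A fence section. The picket gap is 120 mm.

Two posts, two rails, 9 pickets — a fence section. Span 1973 mm holds 9 pickets of 85 mm with 10 equal gaps: ⌊(1973 − 9·85) / 10⌋ = 120 mm.


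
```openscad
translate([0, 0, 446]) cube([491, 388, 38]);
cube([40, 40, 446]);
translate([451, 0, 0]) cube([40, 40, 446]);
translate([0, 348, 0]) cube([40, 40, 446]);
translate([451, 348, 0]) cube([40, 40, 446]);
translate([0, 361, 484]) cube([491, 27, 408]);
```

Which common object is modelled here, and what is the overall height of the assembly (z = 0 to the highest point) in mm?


A chair. The overall height is 892 mm.

A slab on four corner posts with a tall panel at the back — a chair. The seat slab sits at z = 446 with thickness 38, and the 408 mm backrest starts at the seat top, so the overall height is 446 + 38 + 408 = 892 mm.


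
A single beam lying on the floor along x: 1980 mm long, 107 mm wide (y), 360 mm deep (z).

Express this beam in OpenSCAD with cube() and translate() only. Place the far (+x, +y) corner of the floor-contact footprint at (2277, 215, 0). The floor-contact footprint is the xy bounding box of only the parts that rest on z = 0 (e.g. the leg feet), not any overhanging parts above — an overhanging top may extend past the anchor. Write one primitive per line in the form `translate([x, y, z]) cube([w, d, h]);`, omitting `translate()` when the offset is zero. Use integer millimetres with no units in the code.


translate([297, 108, 0]) cube([1980, 107, 360]);


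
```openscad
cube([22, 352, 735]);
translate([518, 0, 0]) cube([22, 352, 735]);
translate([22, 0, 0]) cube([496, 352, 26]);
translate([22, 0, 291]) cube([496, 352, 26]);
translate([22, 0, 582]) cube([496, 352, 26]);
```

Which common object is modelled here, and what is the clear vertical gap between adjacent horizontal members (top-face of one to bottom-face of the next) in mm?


A bookshelf. The clear shelf gap is 265 mm.

Two tall side panels with 3 horizontal boards between them — a bookshelf. The first two shelf undersides are at z = 0 and z = 291; with shelf thickness 26, the clear gap is 291 − 0 − 26 = 265 mm.


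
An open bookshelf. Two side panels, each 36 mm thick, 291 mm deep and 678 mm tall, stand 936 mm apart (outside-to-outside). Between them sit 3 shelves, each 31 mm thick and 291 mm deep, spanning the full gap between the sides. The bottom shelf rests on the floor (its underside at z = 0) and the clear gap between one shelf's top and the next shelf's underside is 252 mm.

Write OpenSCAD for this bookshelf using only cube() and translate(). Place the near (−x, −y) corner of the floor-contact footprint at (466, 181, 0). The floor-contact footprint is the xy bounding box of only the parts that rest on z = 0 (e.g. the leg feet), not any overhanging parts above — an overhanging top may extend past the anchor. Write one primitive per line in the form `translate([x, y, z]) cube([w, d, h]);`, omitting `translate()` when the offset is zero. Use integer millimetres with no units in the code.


translate([466, 181, 0]) cube([36, 291, 678]);
translate([1366, 181, 0]) cube([36, 291, 678]);
translate([502, 181, 0]) cube([864, 291, 31]);
translate([502, 181, 283]) cube([864, 291, 31]);
translate([502, 181, 566]) cube([864, 291, 31]);


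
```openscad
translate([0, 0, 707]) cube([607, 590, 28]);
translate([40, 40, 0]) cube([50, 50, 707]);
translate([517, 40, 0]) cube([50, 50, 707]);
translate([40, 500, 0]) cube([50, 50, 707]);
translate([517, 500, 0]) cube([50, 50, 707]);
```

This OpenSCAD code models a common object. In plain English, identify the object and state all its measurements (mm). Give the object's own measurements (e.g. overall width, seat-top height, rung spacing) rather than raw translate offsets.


A rectangular dining table. The top is 607×590×28 mm with its upper surface at z = 735 mm. It stands on four 50×50 mm square legs, each inset 40 mm from the nearest pair of top edges, running from the floor to the underside of the top.


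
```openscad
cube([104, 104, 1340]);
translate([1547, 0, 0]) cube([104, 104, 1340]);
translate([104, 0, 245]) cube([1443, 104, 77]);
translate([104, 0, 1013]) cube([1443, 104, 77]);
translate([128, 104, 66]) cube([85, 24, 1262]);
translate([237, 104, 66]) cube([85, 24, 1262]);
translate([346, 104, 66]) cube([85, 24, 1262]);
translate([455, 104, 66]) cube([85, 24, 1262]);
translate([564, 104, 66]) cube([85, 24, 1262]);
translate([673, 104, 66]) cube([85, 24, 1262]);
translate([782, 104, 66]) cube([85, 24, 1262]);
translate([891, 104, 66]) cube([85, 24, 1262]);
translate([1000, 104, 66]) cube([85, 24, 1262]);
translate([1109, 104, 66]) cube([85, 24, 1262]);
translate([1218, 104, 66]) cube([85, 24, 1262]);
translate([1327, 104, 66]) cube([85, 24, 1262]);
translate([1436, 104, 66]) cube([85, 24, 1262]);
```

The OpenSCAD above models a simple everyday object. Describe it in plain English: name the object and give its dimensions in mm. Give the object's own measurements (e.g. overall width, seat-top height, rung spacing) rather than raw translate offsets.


A fence section. Two 104×104 mm posts, 1340 mm tall, stand on the floor with a clear span of 1443 mm between their inner faces. Two horizontal rails of 104×77 mm section span the gap between the posts with their undersides at z = 245 mm and z = 1013 mm, flush with the posts' −y face. 13 pickets, each 85 mm wide, 24 mm thick and 1262 mm tall, are fixed to the +y face of the rails with their bottoms at z = 66 mm, spaced across the span with a 24 mm gap after the −x post and between neighbouring pickets, with 26 mm left before the +x post.


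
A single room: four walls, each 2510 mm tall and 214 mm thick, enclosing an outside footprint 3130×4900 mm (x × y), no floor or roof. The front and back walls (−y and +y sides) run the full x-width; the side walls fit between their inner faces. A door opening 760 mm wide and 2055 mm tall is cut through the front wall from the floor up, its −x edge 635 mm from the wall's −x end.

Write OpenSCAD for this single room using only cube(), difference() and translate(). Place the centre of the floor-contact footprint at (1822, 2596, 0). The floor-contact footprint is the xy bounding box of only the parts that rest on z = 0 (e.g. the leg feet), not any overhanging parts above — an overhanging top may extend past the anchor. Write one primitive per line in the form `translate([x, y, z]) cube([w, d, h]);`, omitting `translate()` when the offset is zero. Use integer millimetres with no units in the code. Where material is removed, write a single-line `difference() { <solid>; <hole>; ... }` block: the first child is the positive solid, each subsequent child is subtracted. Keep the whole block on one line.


difference() { translate([257, 146, 0]) cube([3130, 214, 2510]); translate([892, 146, 0]) cube([760, 214, 2055]); }
translate([257, 4832, 0]) cube([3130, 214, 2510]);
translate([257, 360, 0]) cube([214, 4472, 2510]);
translate([3173, 360, 0]) cube([214, 4472, 2510]);


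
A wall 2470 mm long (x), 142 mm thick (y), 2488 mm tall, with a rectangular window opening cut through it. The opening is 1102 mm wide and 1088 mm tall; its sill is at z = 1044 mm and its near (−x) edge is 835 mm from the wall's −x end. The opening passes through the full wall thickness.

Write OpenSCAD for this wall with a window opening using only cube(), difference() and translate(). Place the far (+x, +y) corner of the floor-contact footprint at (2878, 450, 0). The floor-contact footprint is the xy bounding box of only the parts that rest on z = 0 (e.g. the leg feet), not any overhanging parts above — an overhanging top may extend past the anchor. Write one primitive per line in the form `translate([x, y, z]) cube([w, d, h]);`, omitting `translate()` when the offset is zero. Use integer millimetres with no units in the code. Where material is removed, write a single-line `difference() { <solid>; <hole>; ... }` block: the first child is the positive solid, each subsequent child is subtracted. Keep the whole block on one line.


difference() { translate([408, 308, 0]) cube([2470, 142, 2488]); translate([1243, 308, 1044]) cube([1102, 142, 1088]); }


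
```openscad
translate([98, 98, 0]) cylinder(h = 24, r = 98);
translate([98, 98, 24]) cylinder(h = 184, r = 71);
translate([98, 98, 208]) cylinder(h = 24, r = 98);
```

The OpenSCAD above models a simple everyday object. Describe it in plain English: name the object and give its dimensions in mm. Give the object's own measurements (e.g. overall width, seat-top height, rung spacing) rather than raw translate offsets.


A spool: two coaxial disc flanges of radius 98 mm and thickness 24 mm, joined by a core cylinder of radius 71 mm and height 184 mm. The lower flange rests on z = 0 and the three cylinders share a vertical axis.


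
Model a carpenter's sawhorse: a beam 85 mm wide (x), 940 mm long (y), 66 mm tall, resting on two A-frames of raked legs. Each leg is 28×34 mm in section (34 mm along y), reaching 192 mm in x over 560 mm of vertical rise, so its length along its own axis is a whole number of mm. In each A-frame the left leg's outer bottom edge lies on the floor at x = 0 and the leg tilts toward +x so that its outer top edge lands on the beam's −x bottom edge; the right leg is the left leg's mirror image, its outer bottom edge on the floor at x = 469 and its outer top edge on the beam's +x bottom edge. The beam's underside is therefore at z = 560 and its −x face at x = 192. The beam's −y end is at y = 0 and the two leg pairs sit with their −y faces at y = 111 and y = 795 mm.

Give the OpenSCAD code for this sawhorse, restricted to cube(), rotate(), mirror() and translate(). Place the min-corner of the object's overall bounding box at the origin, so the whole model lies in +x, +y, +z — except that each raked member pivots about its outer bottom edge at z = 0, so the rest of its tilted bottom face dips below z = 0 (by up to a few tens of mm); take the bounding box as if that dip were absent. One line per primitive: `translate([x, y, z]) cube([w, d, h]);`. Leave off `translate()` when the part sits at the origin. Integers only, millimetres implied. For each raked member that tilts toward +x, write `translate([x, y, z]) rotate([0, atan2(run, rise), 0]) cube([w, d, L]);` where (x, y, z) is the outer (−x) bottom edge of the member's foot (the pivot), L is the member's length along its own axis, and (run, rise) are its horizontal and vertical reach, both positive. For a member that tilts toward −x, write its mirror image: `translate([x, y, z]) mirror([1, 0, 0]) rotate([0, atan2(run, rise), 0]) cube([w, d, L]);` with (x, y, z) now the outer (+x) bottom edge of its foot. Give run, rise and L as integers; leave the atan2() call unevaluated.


// leg length = √(192² + 560²) = 592
// right-leg outer foot x = 2·192 + 85 = 469
// beam min-corner = (192, 0, 560)
translate([192, 0, 560]) cube([85, 940, 66]);
translate([0, 111, 0]) rotate([0, atan2(192, 560), 0]) cube([28, 34, 592]);
translate([469, 111, 0]) mirror([1, 0, 0]) rotate([0, atan2(192, 560), 0]) cube([28, 34, 592]);
translate([0, 795, 0]) rotate([0, atan2(192, 560), 0]) cube([28, 34, 592]);
translate([469, 795, 0]) mirror([1, 0, 0]) rotate([0, atan2(192, 560), 0]) cube([28, 34, 592]);


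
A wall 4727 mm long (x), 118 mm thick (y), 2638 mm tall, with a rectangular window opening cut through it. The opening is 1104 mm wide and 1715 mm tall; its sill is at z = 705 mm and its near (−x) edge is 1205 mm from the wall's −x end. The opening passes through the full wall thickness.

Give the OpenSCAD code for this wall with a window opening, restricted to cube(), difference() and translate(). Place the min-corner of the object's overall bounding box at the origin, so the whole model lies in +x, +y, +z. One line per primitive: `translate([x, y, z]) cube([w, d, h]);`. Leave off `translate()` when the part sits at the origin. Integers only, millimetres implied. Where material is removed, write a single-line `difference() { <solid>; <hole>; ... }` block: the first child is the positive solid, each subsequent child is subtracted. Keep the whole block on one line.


difference() { cube([4727, 118, 2638]); translate([1205, 0, 705]) cube([1104, 118, 1715]); }


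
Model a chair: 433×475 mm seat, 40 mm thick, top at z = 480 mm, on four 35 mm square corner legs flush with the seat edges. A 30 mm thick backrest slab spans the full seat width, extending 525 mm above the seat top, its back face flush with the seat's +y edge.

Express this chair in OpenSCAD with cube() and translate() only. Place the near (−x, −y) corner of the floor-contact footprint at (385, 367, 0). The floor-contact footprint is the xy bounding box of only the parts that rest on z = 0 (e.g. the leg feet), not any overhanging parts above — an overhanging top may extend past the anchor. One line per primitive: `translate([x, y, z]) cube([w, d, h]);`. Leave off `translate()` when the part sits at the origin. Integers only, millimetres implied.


translate([385, 367, 440]) cube([433, 475, 40]);
translate([385, 367, 0]) cube([35, 35, 440]);
translate([783, 367, 0]) cube([35, 35, 440]);
translate([385, 807, 0]) cube([35, 35, 440]);
translate([783, 807, 0]) cube([35, 35, 440]);
translate([385, 812, 480]) cube([433, 30, 525]);


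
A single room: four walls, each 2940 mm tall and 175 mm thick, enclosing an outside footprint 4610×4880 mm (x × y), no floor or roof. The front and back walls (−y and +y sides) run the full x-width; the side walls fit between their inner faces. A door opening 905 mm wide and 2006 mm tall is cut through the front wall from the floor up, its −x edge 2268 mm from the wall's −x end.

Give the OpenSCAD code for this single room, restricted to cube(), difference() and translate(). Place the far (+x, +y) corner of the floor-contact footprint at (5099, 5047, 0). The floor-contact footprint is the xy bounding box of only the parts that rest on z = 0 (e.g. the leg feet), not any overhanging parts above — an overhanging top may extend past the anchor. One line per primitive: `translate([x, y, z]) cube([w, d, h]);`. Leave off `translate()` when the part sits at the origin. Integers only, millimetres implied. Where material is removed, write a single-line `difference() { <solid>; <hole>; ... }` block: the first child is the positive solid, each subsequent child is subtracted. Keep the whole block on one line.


difference() { translate([489, 167, 0]) cube([4610, 175, 2940]); translate([2757, 167, 0]) cube([905, 175, 2006]); }
translate([489, 4872, 0]) cube([4610, 175, 2940]);
translate([489, 342, 0]) cube([175, 4530, 2940]);
translate([4924, 342, 0]) cube([175, 4530, 2940]);


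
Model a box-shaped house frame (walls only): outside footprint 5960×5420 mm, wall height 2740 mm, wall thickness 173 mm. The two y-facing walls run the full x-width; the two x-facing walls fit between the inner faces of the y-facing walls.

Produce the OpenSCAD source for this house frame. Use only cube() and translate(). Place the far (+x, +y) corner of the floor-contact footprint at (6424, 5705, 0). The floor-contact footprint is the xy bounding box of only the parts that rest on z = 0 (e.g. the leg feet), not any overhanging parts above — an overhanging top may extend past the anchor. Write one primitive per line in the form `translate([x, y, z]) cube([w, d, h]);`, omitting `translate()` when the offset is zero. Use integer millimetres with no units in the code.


translate([464, 285, 0]) cube([5960, 173, 2740]);
translate([464, 5532, 0]) cube([5960, 173, 2740]);
translate([464, 458, 0]) cube([173, 5074, 2740]);
translate([6251, 458, 0]) cube([173, 5074, 2740]);


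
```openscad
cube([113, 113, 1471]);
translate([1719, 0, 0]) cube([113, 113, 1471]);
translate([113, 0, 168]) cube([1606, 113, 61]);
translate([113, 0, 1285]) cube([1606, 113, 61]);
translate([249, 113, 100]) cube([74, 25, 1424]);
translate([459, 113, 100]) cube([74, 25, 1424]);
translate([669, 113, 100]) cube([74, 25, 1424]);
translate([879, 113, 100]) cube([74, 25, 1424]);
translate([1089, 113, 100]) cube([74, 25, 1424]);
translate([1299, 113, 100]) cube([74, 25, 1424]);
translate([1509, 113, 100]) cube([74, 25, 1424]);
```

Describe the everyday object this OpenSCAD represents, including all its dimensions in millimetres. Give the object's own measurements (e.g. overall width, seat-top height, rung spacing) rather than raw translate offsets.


A fence section. Two 113×113 mm posts, 1471 mm tall, stand on the floor with a clear span of 1606 mm between their inner faces. Two horizontal rails of 113×61 mm section span the gap between the posts with their undersides at z = 168 mm and z = 1285 mm, flush with the posts' −y face. 7 pickets, each 74 mm wide, 25 mm thick and 1424 mm tall, are fixed to the +y face of the rails with their bottoms at z = 100 mm, spaced across the span with a 136 mm gap after the −x post and between neighbouring pickets and before the +x post.


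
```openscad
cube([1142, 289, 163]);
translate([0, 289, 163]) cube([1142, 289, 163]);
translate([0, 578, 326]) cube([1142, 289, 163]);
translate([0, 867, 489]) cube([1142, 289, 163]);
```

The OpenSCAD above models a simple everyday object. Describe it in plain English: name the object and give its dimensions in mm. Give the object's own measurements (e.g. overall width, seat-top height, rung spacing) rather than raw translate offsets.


A straight staircase of 4 solid steps. Each step is 1142 mm wide (x), 289 mm deep (y, the going) and 163 mm tall (the rise). The first step rests on the floor; each subsequent step sits one going further in +y and one rise higher in +z, directly behind and above the previous step with no overlap.


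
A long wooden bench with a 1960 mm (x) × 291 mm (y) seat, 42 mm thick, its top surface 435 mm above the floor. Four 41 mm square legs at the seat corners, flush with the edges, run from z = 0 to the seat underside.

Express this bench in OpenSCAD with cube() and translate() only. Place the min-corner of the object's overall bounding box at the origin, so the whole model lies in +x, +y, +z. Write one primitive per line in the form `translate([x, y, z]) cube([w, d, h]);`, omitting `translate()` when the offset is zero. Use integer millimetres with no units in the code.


// leg_h = 435 − 42 = 393
translate([0, 0, 393]) cube([1960, 291, 42]);
cube([41, 41, 393]);
translate([0, 250, 0]) cube([41, 41, 393]);
translate([1919, 0, 0]) cube([41, 41, 393]);
translate([1919, 250, 0]) cube([41, 41, 393]);


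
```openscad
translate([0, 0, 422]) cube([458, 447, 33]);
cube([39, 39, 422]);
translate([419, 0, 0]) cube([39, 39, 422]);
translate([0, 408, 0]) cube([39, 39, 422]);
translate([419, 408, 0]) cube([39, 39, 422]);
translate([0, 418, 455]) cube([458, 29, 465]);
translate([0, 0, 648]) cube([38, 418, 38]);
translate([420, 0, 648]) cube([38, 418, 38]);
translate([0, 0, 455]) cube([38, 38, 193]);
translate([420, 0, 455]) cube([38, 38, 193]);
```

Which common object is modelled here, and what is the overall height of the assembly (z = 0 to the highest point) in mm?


A chair. The overall height is 920 mm.

A slab on four corner posts with a tall panel at the back — a chair. The seat slab sits at z = 422 with thickness 33, and the 465 mm backrest starts at the seat top, so the overall height is 422 + 33 + 465 = 920 mm.


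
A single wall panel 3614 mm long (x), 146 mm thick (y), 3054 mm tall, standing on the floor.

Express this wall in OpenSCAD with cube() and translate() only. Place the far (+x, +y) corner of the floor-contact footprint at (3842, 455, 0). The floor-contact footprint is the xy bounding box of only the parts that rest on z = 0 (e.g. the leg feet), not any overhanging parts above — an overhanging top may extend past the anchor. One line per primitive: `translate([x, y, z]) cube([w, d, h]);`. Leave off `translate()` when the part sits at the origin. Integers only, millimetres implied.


translate([228, 309, 0]) cube([3614, 146, 3054]);


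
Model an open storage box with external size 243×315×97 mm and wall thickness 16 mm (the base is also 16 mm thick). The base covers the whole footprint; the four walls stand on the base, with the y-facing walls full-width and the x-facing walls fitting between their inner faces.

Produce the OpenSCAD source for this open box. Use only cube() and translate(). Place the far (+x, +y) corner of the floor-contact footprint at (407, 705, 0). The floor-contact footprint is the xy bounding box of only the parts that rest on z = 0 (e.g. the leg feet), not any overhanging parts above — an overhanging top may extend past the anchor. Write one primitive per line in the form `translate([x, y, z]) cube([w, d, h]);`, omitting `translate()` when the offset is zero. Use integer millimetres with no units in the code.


translate([164, 390, 0]) cube([243, 315, 16]);
translate([164, 390, 16]) cube([243, 16, 81]);
translate([164, 689, 16]) cube([243, 16, 81]);
translate([164, 406, 16]) cube([16, 283, 81]);
translate([391, 406, 16]) cube([16, 283, 81]);


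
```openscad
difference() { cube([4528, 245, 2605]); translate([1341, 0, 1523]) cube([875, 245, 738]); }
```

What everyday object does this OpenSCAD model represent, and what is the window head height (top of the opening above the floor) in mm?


A wall with a window opening. The window head height is 2261 mm.

A wall with a rectangular opening subtracted — a window. Sill at z = 1523, opening 738 mm tall, so the head is at 1523 + 738 = 2261 mm.


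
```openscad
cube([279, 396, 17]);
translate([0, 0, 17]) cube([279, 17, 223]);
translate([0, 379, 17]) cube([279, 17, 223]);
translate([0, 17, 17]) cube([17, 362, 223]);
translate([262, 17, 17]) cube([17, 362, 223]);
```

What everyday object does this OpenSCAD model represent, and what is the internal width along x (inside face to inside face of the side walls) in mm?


An open box. The internal width is 245 mm.

A 279×396 base slab with four walls standing on it — an open box. The base is 279 mm wide and the walls are 17 mm thick, so the internal width is 279 − 2 × 17 = 245 mm.


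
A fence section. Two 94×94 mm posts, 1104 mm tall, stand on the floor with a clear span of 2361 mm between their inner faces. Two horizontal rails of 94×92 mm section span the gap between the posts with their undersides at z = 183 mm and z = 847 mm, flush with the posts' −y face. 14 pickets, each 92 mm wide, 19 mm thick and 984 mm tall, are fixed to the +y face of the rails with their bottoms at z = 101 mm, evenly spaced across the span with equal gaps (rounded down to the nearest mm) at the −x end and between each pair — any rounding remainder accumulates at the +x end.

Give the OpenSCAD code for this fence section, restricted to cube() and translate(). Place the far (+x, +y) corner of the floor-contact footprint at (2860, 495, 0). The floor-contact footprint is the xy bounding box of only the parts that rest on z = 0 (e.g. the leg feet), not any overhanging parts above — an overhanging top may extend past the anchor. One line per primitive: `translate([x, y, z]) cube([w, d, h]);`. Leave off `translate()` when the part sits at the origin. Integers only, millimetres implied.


translate([311, 401, 0]) cube([94, 94, 1104]);
translate([2766, 401, 0]) cube([94, 94, 1104]);
translate([405, 401, 183]) cube([2361, 94, 92]);
translate([405, 401, 847]) cube([2361, 94, 92]);
translate([476, 495, 101]) cube([92, 19, 984]);
translate([639, 495, 101]) cube([92, 19, 984]);
translate([802, 495, 101]) cube([92, 19, 984]);
translate([965, 495, 101]) cube([92, 19, 984]);
translate([1128, 495, 101]) cube([92, 19, 984]);
translate([1291, 495, 101]) cube([92, 19, 984]);
translate([1454, 495, 101]) cube([92, 19, 984]);
translate([1617, 495, 101]) cube([92, 19, 984]);
translate([1780, 495, 101]) cube([92, 19, 984]);
translate([1943, 495, 101]) cube([92, 19, 984]);
translate([2106, 495, 101]) cube([92, 19, 984]);
translate([2269, 495, 101]) cube([92, 19, 984]);
translate([2432, 495, 101]) cube([92, 19, 984]);
translate([2595, 495, 101]) cube([92, 19, 984]);


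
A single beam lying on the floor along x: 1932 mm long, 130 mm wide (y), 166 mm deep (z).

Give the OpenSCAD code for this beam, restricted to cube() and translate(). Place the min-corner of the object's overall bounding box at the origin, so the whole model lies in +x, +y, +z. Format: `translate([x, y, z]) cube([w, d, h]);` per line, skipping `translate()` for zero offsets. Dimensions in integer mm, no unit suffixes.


cube([1932, 130, 166]);


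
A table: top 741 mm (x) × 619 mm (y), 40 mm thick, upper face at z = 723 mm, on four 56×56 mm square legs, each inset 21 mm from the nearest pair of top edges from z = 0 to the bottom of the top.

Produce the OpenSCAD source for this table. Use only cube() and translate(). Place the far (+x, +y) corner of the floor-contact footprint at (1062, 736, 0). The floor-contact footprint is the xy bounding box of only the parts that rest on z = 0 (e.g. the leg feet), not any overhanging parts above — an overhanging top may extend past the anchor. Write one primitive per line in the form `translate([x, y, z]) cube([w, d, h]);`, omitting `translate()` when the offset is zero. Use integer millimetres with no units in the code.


// leg_h = 723 - 40 = 683
translate([342, 138, 683]) cube([741, 619, 40]);
translate([363, 159, 0]) cube([56, 56, 683]);
translate([1006, 159, 0]) cube([56, 56, 683]);
translate([363, 680, 0]) cube([56, 56, 683]);
translate([1006, 680, 0]) cube([56, 56, 683]);


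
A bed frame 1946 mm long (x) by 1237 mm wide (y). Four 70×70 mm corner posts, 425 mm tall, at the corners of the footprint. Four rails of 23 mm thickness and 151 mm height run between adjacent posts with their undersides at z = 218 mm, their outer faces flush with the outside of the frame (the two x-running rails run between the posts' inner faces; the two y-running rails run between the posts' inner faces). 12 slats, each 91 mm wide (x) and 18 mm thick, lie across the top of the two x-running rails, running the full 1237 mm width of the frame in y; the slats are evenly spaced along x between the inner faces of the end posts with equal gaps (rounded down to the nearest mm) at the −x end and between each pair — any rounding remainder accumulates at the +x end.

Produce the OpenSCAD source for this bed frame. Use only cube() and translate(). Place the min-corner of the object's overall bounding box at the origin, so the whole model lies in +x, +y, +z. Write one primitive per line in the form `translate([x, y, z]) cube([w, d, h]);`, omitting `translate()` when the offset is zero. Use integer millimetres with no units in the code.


cube([70, 70, 425]);
translate([0, 1167, 0]) cube([70, 70, 425]);
translate([1876, 0, 0]) cube([70, 70, 425]);
translate([1876, 1167, 0]) cube([70, 70, 425]);
translate([70, 0, 218]) cube([1806, 23, 151]);
translate([70, 1214, 218]) cube([1806, 23, 151]);
translate([0, 70, 218]) cube([23, 1097, 151]);
translate([1923, 70, 218]) cube([23, 1097, 151]);
translate([124, 0, 369]) cube([91, 1237, 18]);
translate([269, 0, 369]) cube([91, 1237, 18]);
translate([414, 0, 369]) cube([91, 1237, 18]);
translate([559, 0, 369]) cube([91, 1237, 18]);
translate([704, 0, 369]) cube([91, 1237, 18]);
translate([849, 0, 369]) cube([91, 1237, 18]);
translate([994, 0, 369]) cube([91, 1237, 18]);
translate([1139, 0, 369]) cube([91, 1237, 18]);
translate([1284, 0, 369]) cube([91, 1237, 18]);
translate([1429, 0, 369]) cube([91, 1237, 18]);
translate([1574, 0, 369]) cube([91, 1237, 18]);
translate([1719, 0, 369]) cube([91, 1237, 18]);


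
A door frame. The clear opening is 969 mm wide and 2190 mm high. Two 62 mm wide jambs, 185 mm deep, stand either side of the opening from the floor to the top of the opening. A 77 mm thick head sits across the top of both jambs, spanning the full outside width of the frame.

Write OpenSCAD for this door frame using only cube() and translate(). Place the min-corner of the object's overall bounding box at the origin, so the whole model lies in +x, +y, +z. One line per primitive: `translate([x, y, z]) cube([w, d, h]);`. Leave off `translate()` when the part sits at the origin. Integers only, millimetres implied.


cube([62, 185, 2190]);
translate([1031, 0, 0]) cube([62, 185, 2190]);
translate([0, 0, 2190]) cube([1093, 185, 77]);


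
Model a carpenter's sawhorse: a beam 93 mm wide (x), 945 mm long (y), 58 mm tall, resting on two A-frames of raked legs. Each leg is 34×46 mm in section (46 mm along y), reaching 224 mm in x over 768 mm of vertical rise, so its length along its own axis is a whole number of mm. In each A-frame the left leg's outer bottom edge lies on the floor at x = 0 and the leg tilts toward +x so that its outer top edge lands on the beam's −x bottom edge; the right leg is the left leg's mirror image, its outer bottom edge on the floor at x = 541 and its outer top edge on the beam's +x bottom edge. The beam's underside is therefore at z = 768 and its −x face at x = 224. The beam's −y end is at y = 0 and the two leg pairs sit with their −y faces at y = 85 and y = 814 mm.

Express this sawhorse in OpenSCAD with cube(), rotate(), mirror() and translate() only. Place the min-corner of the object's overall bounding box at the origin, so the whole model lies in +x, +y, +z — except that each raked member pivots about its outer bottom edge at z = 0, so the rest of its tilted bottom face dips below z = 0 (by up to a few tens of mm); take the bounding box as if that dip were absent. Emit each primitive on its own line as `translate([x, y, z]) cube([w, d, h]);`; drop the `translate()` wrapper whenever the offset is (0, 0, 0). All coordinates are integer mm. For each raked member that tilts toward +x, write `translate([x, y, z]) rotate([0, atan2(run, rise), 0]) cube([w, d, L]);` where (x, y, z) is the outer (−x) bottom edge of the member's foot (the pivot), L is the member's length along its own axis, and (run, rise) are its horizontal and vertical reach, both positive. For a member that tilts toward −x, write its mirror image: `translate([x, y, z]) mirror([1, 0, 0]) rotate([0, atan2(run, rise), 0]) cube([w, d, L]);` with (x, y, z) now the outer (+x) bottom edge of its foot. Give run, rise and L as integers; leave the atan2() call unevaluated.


translate([224, 0, 768]) cube([93, 945, 58]);
translate([0, 85, 0]) rotate([0, atan2(224, 768), 0]) cube([34, 46, 800]);
translate([541, 85, 0]) mirror([1, 0, 0]) rotate([0, atan2(224, 768), 0]) cube([34, 46, 800]);
translate([0, 814, 0]) rotate([0, atan2(224, 768), 0]) cube([34, 46, 800]);
translate([541, 814, 0]) mirror([1, 0, 0]) rotate([0, atan2(224, 768), 0]) cube([34, 46, 800]);


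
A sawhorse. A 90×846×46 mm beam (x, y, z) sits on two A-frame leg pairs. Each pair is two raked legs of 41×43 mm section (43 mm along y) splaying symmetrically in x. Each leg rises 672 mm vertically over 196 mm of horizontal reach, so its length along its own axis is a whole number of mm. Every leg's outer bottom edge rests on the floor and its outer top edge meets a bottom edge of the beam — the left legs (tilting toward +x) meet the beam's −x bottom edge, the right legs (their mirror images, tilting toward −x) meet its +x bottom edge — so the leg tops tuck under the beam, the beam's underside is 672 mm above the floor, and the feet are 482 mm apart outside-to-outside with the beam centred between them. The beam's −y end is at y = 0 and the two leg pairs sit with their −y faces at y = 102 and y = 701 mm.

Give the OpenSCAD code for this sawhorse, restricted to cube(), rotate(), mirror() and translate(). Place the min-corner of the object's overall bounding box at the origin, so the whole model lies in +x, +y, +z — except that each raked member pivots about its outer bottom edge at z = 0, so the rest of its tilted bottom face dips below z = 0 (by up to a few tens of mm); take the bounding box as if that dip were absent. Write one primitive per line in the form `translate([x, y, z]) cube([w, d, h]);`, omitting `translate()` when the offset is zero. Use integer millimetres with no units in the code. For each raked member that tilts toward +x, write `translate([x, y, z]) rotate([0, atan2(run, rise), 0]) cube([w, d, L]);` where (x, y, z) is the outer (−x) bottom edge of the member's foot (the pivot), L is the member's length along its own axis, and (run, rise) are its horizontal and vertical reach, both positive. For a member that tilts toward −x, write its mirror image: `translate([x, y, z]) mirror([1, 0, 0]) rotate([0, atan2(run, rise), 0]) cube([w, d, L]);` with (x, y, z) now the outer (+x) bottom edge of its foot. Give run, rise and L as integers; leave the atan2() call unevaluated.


// leg length = √(196² + 672²) = 700
// right-leg outer foot x = 2·196 + 90 = 482
// beam min-corner = (196, 0, 672)
translate([196, 0, 672]) cube([90, 846, 46]);
translate([0, 102, 0]) rotate([0, atan2(196, 672), 0]) cube([41, 43, 700]);
translate([482, 102, 0]) mirror([1, 0, 0]) rotate([0, atan2(196, 672), 0]) cube([41, 43, 700]);
translate([0, 701, 0]) rotate([0, atan2(196, 672), 0]) cube([41, 43, 700]);
translate([482, 701, 0]) mirror([1, 0, 0]) rotate([0, atan2(196, 672), 0]) cube([41, 43, 700]);


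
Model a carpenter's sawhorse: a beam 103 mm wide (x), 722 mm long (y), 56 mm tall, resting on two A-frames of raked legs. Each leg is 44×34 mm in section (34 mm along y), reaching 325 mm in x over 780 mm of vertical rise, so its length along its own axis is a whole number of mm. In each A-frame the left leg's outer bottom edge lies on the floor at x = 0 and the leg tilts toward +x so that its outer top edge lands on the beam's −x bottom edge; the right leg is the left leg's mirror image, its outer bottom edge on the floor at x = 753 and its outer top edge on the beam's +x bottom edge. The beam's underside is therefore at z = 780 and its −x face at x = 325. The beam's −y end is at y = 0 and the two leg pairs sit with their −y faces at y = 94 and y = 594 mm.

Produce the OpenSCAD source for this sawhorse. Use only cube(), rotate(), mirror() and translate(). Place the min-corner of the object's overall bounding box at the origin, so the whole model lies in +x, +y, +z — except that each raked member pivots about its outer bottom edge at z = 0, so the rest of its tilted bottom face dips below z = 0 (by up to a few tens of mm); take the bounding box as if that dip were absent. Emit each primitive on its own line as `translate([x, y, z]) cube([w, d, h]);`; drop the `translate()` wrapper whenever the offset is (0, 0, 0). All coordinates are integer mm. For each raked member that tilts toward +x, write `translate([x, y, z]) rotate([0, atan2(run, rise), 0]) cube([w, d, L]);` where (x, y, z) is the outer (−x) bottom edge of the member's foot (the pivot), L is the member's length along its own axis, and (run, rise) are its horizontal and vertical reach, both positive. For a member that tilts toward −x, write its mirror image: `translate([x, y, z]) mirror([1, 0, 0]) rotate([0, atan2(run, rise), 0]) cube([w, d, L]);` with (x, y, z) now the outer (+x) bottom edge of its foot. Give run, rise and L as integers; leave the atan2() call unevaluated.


translate([325, 0, 780]) cube([103, 722, 56]);
translate([0, 94, 0]) rotate([0, atan2(325, 780), 0]) cube([44, 34, 845]);
translate([753, 94, 0]) mirror([1, 0, 0]) rotate([0, atan2(325, 780), 0]) cube([44, 34, 845]);
translate([0, 594, 0]) rotate([0, atan2(325, 780), 0]) cube([44, 34, 845]);
translate([753, 594, 0]) mirror([1, 0, 0]) rotate([0, atan2(325, 780), 0]) cube([44, 34, 845]);


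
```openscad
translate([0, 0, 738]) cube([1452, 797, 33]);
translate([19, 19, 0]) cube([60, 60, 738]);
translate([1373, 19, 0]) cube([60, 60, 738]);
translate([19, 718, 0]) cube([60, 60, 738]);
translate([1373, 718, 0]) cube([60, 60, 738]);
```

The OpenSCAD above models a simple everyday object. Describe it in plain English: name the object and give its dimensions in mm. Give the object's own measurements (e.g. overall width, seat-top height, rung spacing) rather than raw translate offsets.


A rectangular dining table. The top is 1452×797×33 mm with its upper surface at z = 771 mm. It stands on four 60×60 mm square legs, each inset 19 mm from the nearest pair of top edges, running from the floor to the underside of the top.


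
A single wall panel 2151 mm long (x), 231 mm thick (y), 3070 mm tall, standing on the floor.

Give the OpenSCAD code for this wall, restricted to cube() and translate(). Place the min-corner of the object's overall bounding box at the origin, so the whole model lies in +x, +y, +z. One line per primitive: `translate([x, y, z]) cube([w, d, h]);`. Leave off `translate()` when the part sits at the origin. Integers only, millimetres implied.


cube([2151, 231, 3070]);


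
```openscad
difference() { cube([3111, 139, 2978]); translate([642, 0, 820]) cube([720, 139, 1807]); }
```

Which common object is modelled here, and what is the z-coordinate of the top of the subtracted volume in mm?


A wall with a window opening. The window head height is 2627 mm.

A wall with a rectangular opening subtracted — a window. Sill at z = 820, opening 1807 mm tall, so the head is at 820 + 1807 = 2627 mm.


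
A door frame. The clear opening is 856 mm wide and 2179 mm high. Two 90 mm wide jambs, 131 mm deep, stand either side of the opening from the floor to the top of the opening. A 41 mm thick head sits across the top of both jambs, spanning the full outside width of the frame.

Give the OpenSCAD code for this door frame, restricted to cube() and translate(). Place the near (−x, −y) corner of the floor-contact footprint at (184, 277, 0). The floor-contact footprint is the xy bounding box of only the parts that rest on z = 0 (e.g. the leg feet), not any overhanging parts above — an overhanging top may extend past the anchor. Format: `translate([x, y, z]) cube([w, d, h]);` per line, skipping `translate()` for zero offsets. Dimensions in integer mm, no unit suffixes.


translate([184, 277, 0]) cube([90, 131, 2179]);
translate([1130, 277, 0]) cube([90, 131, 2179]);
translate([184, 277, 2179]) cube([1036, 131, 41]);
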